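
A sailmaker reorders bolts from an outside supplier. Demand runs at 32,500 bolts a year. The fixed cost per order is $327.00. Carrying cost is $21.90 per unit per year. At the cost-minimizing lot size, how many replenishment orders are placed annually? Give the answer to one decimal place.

N ≈ 33.0 orders per year

The optimal lot size = √(2DS/H) = √(2 × 32,500 × 327 / 21.9) ≈ 985.16.
Orders per year = D / Q* = 32,500 / 985.16 ≈ 32.989.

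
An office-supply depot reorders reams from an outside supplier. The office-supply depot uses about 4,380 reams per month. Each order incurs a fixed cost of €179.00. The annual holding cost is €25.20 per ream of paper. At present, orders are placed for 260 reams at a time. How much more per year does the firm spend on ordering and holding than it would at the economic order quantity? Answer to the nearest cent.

Extra cost ≈ €17,685.97 per year

Annual demand D = 4,380 × 12 = 52,560.
EOQ = √(2DS/H) = √(2 × 52,560 × 179 / 25.2) ≈ 864.11.
Cost at Q* = (D/Q*)S + (Q*/2)H = √(2DSH) ≈ €21,775.57.
Cost at Q = 260: (52,560/260)×179 + (260/2)×25.2 = €36,185.54 + €3,276.00 = €39,461.54.
Excess = €39,461.54 − €21,775.57 = €17,685.97.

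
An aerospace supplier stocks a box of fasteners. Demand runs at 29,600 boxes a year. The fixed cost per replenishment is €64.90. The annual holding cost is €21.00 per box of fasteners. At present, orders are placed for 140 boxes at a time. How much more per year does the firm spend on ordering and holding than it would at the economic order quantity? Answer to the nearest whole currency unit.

EOQ = √(2DS/H) = √(2 × 29,600 × 64.9 / 21) ≈ 427.73.
Cost at Q* = (D/Q*)S + (Q*/2)H = √(2DSH) ≈ €8,982.41.
Cost at Q = 140: (29,600/140)×64.9 + (140/2)×21 = €13,721.71 + €1,470.00 = €15,191.71.
Excess = €15,191.71 − €8,982.41 = €6,209.30.

Extra cost ≈ €6,209 per year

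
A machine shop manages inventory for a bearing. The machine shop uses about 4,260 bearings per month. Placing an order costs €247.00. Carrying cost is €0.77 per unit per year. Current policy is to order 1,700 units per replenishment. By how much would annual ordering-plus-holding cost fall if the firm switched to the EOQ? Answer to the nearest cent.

Extra cost ≈ €3,672.28 per year

Annual demand D = 4,260 × 12 = 51,120.
EOQ = √(2DS/H) = √(2 × 51,120 × 247 / 0.77) ≈ 5726.82.
Cost at Q* = (D/Q*)S + (Q*/2)H = √(2DSH) ≈ €4,409.65.
Cost at Q = 1,700: (51,120/1,700)×247 + (1,700/2)×0.77 = €7,427.44 + €654.50 = €8,081.94.
Excess = €8,081.94 − €4,409.65 = €3,672.28.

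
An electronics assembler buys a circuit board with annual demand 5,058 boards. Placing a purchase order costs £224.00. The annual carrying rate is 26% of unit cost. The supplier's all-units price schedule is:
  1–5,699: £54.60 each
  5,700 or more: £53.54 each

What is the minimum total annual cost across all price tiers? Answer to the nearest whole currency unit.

TC* ≈ £281,838

Holding cost per unit per year at price C is H = 0.26·C.
Evaluate total cost at each tier's feasible EOQ or, if the EOQ is below the tier, at the tier's minimum quantity.
EOQ at £54.60 = 399.5 (feasible in tier 1): TC = 5,058×£54.60 + (5,058/399.5)×224 + (399.5/2)×0.26×£54.60 = £281,838.48.
EOQ at £53.54 = 403.5 < 5700, so use break Q=5700: TC = 5,058×£53.54 + (5,058/5700.0)×224 + (5700.0/2)×0.26×£53.54 = £310,677.23.
Lowest total cost among the candidates is at Q = 399.5.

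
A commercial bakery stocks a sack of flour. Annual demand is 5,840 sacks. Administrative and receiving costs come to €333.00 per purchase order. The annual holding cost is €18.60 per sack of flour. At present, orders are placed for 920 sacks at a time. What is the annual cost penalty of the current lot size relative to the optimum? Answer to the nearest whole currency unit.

Extra cost ≈ €2,164 per year

EOQ = √(2DS/H) = √(2 × 5,840 × 333 / 18.6) ≈ 457.29.
Cost at Q* = (D/Q*)S + (Q*/2)H = √(2DSH) ≈ €8,505.50.
Cost at Q = 920: (5,840/920)×333 + (920/2)×18.6 = €2,113.83 + €8,556.00 = €10,669.83.
Excess = €10,669.83 − €8,505.50 = €2,164.32.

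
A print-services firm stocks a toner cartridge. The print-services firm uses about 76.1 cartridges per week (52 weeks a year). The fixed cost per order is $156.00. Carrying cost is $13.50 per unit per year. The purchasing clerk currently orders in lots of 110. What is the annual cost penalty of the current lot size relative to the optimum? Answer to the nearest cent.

Extra cost ≈ $2,271.92 per year

Annual demand D = 76.1 × 52 = 3,957.2.
EOQ = √(2DS/H) = √(2 × 3,957.2 × 156 / 13.5) ≈ 302.42.
Cost at Q* = (D/Q*)S + (Q*/2)H = √(2DSH) ≈ $4,082.61.
Cost at Q = 110: (3,957.2/110)×156 + (110/2)×13.5 = $5,612.03 + $742.50 = $6,354.53.
Excess = $6,354.53 − $4,082.61 = $2,271.92.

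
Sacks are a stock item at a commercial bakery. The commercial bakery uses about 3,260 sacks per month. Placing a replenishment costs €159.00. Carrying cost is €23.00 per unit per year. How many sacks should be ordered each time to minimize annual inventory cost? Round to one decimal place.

Q* ≈ 735.4 sacks

Annual demand D = 3,260 × 12 = 39,120.
EOQ = √(2DS / H) = √(2 × 39,120 × 159 / 23).
= √(12,440,160 / 23) = √540,876.5217 ≈ 735.443.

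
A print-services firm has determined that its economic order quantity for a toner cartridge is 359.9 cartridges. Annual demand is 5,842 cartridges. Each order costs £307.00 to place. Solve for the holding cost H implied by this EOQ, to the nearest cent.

H ≈ £27.69

The basic EOQ model gives Q* = √(2DS/H); rearrange for the unknown.
From Q* = √(2DS/H): H = 2DS / Q*² = 2 × 5,842 × 307 / 359.9² = 27.6928.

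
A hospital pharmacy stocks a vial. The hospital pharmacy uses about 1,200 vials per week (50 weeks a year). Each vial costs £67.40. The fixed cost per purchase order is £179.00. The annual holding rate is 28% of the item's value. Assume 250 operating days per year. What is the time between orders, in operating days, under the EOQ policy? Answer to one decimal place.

Annual demand D = 1,200 × 50 = 60,000.
Holding cost H = 0.28 × £67.40 = £18.8720 per unit per year.
Q* = √(2DS/H) = √(2 × 60,000 × 179 / 18.872) ≈ 1066.86.
Cycle time = Q*/D × 250 = 1066.86 / 60,000 × 250 ≈ 4.445 days.

T ≈ 4.4 days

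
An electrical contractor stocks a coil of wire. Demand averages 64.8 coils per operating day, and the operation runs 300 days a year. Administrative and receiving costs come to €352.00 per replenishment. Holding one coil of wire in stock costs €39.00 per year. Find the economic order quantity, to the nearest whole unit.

Annual demand D = 64.8 × 300 = 19,440.
EOQ = √(2DS / H) = √(2 × 19,440 × 352 / 39).
= √(13,685,760 / 39) = √350,916.9231 ≈ 592.382.

Q* ≈ 592 coils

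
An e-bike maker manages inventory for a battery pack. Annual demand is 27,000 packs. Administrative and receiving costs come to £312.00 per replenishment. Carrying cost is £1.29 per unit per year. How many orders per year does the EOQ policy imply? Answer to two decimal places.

The optimal lot size = √(2DS/H) = √(2 × 27,000 × 312 / 1.29) ≈ 3613.93.
Orders per year = D / Q* = 27,000 / 3613.93 ≈ 7.471.

N ≈ 7.47 orders per year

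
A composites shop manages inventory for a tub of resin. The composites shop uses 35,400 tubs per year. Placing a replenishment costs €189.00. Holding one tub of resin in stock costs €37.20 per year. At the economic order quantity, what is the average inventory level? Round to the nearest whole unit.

The optimal lot size = √(2DS/H) = √(2 × 35,400 × 189 / 37.2) ≈ 599.76.
Average inventory = Q*/2 ≈ 599.76 / 2 = 299.879.

Average inventory ≈ 300 tubs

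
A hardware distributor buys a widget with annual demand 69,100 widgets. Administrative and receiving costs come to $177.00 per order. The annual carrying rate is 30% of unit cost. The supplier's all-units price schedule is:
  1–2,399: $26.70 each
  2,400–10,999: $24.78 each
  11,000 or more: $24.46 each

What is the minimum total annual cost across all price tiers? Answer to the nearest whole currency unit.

TC* ≈ $1,726,315

Holding cost per unit per year at price C is H = 0.30·C.
For each price level, check whether its EOQ is feasible; otherwise the best quantity at that price is the breakpoint.
EOQ at $26.70 = 1747.5 (feasible in tier 1): TC = 69,100×$26.70 + (69,100/1747.5)×177 + (1747.5/2)×0.30×$26.70 = $1,858,967.71.
EOQ at $24.78 = 1814.0 < 2400, so use break Q=2400: TC = 69,100×$24.78 + (69,100/2400.0)×177 + (2400.0/2)×0.30×$24.78 = $1,726,314.93.
EOQ at $24.46 = 1825.8 < 11000, so use break Q=11000: TC = 69,100×$24.46 + (69,100/11000.0)×177 + (11000.0/2)×0.30×$24.46 = $1,731,656.88.
Lowest total cost among the candidates is at Q = 2400.0.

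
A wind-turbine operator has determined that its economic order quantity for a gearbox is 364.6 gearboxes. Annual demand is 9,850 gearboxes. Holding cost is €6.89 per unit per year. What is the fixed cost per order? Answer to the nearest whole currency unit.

S ≈ €46

Squaring Q* = √(2DS/H) gives Q*² = 2DS/H.
From Q* = √(2DS/H): S = Q*²H / (2D) = 364.6² × 6.89 / (2 × 9,850) = 46.4929.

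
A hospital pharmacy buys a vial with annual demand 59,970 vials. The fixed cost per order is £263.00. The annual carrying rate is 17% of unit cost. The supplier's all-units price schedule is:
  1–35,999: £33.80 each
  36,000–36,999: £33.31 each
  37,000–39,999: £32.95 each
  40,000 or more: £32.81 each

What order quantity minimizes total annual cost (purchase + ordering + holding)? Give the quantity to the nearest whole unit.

Q* ≈ 2,343 vials

Holding cost per unit per year at price C is H = 0.17·C.
Candidates are each tier's EOQ (if it falls in that tier) and each price-break quantity.
EOQ at £33.80 = 2343.0 (feasible in tier 1): TC = 59,970×£33.80 + (59,970/2343.0)×263 + (2343.0/2)×0.17×£33.80 = £2,040,449.03.
EOQ at £33.31 = 2360.2 < 36000, so use break Q=36000: TC = 59,970×£33.31 + (59,970/36000.0)×263 + (36000.0/2)×0.17×£33.31 = £2,099,967.41.
EOQ at £32.95 = 2373.1 < 37000, so use break Q=37000: TC = 59,970×£32.95 + (59,970/37000.0)×263 + (37000.0/2)×0.17×£32.95 = £2,080,065.52.
EOQ at £32.81 = 2378.1 < 40000, so use break Q=40000: TC = 59,970×£32.81 + (59,970/40000.0)×263 + (40000.0/2)×0.17×£32.81 = £2,079,564.00.
Lowest total cost is £2,040,449.03 at Q = 2343.0.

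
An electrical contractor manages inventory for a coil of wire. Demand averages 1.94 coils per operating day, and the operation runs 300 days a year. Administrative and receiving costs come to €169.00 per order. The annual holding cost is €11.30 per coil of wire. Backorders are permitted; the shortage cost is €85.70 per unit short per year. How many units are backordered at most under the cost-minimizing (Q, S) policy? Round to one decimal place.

S* ≈ 16.4 coils

Annual demand D = 1.94 × 300 = 582.
With planned backorders, Q* = √(2DS/H) · √((H+B)/B).
√(2DS/H) = √(2 × 582 × 169 / 11.3) = 131.941.
√((H+B)/B) = √((11.3+85.7)/85.7) = 1.0639.
Q* ≈ 140.371.
S* = Q* · H/(H+B) = 140.371 × 11.3/97 ≈ 16.352.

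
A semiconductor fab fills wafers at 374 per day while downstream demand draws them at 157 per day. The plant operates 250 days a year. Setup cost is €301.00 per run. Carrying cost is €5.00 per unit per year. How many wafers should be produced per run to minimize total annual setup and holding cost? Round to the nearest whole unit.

Q* ≈ 2,854 wafers

Annual demand D = 157 × 250 = 39,250.
Production build-up factor (1 − d/p) = 1 − 157/374 = 0.5802.
Q* = √(2DS / (H(1 − d/p))) = √(2 × 39,250 × 301 / (5 × 0.5802)).
= √(23,628,500 / 2.9011) ≈ 2853.902.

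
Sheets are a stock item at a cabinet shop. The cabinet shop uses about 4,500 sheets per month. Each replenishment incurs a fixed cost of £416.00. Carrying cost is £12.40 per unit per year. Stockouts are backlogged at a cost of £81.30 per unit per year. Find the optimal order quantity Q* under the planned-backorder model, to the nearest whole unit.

Annual demand D = 4,500 × 12 = 54,000.
With planned backorders, Q* = √(2DS/H) · √((H+B)/B).
√(2DS/H) = √(2 × 54,000 × 416 / 12.4) = 1903.477.
√((H+B)/B) = √((12.4+81.3)/81.3) = 1.0736.
Q* ≈ 2043.489.

Q* ≈ 2,043 sheets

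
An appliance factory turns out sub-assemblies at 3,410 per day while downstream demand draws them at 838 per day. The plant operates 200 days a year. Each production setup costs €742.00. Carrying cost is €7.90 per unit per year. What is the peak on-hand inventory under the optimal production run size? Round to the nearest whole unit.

I_max ≈ 4,873 sub-assemblies

Annual demand D = 838 × 200 = 167,600.
Production build-up factor (1 − d/p) = 1 − 838/3,410 = 0.7543.
Q* = √(2DS / (H(1 − d/p))) = √(2 × 167,600 × 742 / (7.9 × 0.7543)).
= √(248,718,400 / 5.9586) ≈ 6460.738.
Maximum inventory = Q*(1 − d/p) = 6460.738 × 0.7543 ≈ 4873.026.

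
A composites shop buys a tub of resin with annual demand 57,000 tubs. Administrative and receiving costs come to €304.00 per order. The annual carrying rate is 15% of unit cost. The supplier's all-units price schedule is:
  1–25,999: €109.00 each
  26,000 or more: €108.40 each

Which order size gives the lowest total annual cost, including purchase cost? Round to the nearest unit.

Q* ≈ 1,456 tubs

Holding cost per unit per year at price C is H = 0.15·C.
Evaluate total cost at each tier's feasible EOQ or, if the EOQ is below the tier, at the tier's minimum quantity.
EOQ at €109.00 = 1455.9 (feasible in tier 1): TC = 57,000×€109.00 + (57,000/1455.9)×304 + (1455.9/2)×0.15×€109.00 = €6,236,803.90.
EOQ at €108.40 = 1459.9 < 26000, so use break Q=26000: TC = 57,000×€108.40 + (57,000/26000.0)×304 + (26000.0/2)×0.15×€108.40 = €6,390,846.46.
Lowest total cost is €6,236,803.90 at Q = 1455.9.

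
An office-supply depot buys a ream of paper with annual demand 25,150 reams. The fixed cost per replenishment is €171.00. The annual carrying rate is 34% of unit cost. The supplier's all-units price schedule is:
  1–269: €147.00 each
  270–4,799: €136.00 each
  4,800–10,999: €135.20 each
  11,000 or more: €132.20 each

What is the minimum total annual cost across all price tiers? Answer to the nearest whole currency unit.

Holding cost per unit per year at price C is H = 0.34·C.
Candidates are each tier's EOQ (if it falls in that tier) and each price-break quantity.
Tier 1 (€147.00): EOQ = 414.8 exceeds tier's upper bound 269, so this tier is dominated.
EOQ at €136.00 = 431.3 (feasible in tier 2): TC = 25,150×€136.00 + (25,150/431.3)×171 + (431.3/2)×0.34×€136.00 = €3,440,343.02.
EOQ at €135.20 = 432.6 < 4800, so use break Q=4800: TC = 25,150×€135.20 + (25,150/4800.0)×171 + (4800.0/2)×0.34×€135.20 = €3,511,499.17.
EOQ at €132.20 = 437.4 < 11000, so use break Q=11000: TC = 25,150×€132.20 + (25,150/11000.0)×171 + (11000.0/2)×0.34×€132.20 = €3,572,434.97.
Lowest total cost among the candidates is at Q = 431.3.

TC* ≈ €3,440,343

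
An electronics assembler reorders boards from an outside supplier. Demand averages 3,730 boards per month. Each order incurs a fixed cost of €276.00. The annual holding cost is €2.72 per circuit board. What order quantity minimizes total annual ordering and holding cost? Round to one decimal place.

Q* ≈ 3,013.9 boards

Annual demand D = 3,730 × 12 = 44,760.
EOQ = √(2DS / H) = √(2 × 44,760 × 276 / 2.72).
= √(24,707,520 / 2.72) = √9,083,647.0588 ≈ 3013.909.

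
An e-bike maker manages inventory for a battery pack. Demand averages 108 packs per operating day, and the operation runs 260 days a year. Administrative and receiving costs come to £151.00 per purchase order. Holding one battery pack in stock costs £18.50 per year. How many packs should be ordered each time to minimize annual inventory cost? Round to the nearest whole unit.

Q* ≈ 677 packs

Annual demand D = 108 × 260 = 28,080.
EOQ = √(2DS / H) = √(2 × 28,080 × 151 / 18.5).
= √(8,480,160 / 18.5) = √458,387.027 ≈ 677.043.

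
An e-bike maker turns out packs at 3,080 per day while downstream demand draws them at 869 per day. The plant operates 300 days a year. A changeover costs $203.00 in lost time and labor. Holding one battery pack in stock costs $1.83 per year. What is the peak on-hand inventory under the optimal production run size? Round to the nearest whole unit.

Annual demand D = 869 × 300 = 260,700.
Production build-up factor (1 − d/p) = 1 − 869/3,080 = 0.7179.
Q* = √(2DS / (H(1 − d/p))) = √(2 × 260,700 × 203 / (1.83 × 0.7179)).
= √(105,844,200 / 1.3137) ≈ 8976.127.
Maximum inventory = Q*(1 − d/p) = 8976.127 × 0.7179 ≈ 6443.577.

I_max ≈ 6,444 packs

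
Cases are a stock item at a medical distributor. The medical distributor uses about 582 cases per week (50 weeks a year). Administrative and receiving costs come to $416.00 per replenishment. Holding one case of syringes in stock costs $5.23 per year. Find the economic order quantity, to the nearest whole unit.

Annual demand D = 582 × 50 = 29,100.
EOQ = √(2DS / H) = √(2 × 29,100 × 416 / 5.23).
= √(24,211,200 / 5.23) = √4,629,292.543 ≈ 2151.579.

Q* ≈ 2,152 cases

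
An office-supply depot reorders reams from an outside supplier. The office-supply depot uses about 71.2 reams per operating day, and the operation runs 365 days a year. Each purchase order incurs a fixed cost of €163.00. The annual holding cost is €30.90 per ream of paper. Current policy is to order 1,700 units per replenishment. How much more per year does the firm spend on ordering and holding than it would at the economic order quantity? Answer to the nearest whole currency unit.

Annual demand D = 71.2 × 365 = 25,988.
EOQ = √(2DS/H) = √(2 × 25,988 × 163 / 30.9) ≈ 523.62.
Cost at Q* = (D/Q*)S + (Q*/2)H = √(2DSH) ≈ €16,179.85.
Cost at Q = 1,700: (25,988/1,700)×163 + (1,700/2)×30.9 = €2,491.79 + €26,265.00 = €28,756.79.
Excess = €28,756.79 − €16,179.85 = €12,576.94.

Extra cost ≈ €12,577 per year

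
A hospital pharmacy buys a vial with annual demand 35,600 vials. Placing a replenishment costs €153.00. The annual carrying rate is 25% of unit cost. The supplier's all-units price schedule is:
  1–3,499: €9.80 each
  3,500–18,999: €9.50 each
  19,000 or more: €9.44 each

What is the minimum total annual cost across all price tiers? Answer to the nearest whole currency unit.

Holding cost per unit per year at price C is H = 0.25·C.
Candidates are each tier's EOQ (if it falls in that tier) and each price-break quantity.
EOQ at €9.80 = 2108.6 (feasible in tier 1): TC = 35,600×€9.80 + (35,600/2108.6)×153 + (2108.6/2)×0.25×€9.80 = €354,046.17.
EOQ at €9.50 = 2141.7 < 3500, so use break Q=3500: TC = 35,600×€9.50 + (35,600/3500.0)×153 + (3500.0/2)×0.25×€9.50 = €343,912.48.
EOQ at €9.44 = 2148.5 < 19000, so use break Q=19000: TC = 35,600×€9.44 + (35,600/19000.0)×153 + (19000.0/2)×0.25×€9.44 = €358,770.67.
Lowest total cost among the candidates is at Q = 3500.0.

TC* ≈ €343,912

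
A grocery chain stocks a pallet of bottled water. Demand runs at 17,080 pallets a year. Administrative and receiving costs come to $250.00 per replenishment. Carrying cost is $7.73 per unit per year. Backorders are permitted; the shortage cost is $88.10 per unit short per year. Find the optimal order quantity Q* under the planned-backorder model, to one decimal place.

Q* ≈ 1,096.2 pallets

With planned backorders, Q* = √(2DS/H) · √((H+B)/B).
√(2DS/H) = √(2 × 17,080 × 250 / 7.73) = 1051.088.
√((H+B)/B) = √((7.73+88.1)/88.1) = 1.0429.
Q* ≈ 1096.231.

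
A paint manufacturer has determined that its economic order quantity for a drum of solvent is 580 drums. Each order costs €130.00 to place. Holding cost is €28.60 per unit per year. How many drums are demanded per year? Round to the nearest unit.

The basic EOQ model gives Q* = √(2DS/H); rearrange for the unknown.
From Q* = √(2DS/H): D = Q*²H / (2S) = 580² × 28.6 / (2 × 130) = 37004.000.

D ≈ 37,004 drums per year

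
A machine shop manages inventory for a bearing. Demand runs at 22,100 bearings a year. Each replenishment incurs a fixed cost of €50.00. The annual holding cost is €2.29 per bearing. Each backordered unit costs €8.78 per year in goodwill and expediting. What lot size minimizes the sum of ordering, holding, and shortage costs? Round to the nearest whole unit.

With planned backorders, Q* = √(2DS/H) · √((H+B)/B).
√(2DS/H) = √(2 × 22,100 × 50 / 2.29) = 982.377.
√((H+B)/B) = √((2.29+8.78)/8.78) = 1.1229.
Q* ≈ 1103.075.

Q* ≈ 1,103 bearings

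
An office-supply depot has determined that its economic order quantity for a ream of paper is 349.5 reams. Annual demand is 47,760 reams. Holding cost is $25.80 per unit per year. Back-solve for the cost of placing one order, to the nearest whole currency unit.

The basic EOQ model gives Q* = √(2DS/H); rearrange for the unknown.
From Q* = √(2DS/H): S = Q*²H / (2D) = 349.5² × 25.8 / (2 × 47,760) = 32.9928.

S ≈ $33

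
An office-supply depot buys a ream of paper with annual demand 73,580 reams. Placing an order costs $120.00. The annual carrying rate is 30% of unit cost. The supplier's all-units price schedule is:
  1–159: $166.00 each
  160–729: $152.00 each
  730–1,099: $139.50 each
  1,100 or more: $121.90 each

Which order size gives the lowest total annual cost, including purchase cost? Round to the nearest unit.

Q* ≈ 1,100 reams

Holding cost per unit per year at price C is H = 0.30·C.
Evaluate total cost at each tier's feasible EOQ or, if the EOQ is below the tier, at the tier's minimum quantity.
Tier 1 ($166.00): EOQ = 595.5 exceeds tier's upper bound 159, so this tier is dominated.
EOQ at $152.00 = 622.3 (feasible in tier 2): TC = 73,580×$152.00 + (73,580/622.3)×120 + (622.3/2)×0.30×$152.00 = $11,212,537.09.
EOQ at $139.50 = 649.6 < 730, so use break Q=730: TC = 73,580×$139.50 + (73,580/730.0)×120 + (730.0/2)×0.30×$139.50 = $10,291,780.59.
EOQ at $121.90 = 694.9 < 1100, so use break Q=1100: TC = 73,580×$121.90 + (73,580/1100.0)×120 + (1100.0/2)×0.30×$121.90 = $8,997,542.41.
Lowest total cost is $8,997,542.41 at Q = 1100.0.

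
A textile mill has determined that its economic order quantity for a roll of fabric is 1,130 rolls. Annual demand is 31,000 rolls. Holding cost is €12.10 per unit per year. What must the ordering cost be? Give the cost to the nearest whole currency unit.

S ≈ €249

The basic EOQ model gives Q* = √(2DS/H); rearrange for the unknown.
From Q* = √(2DS/H): S = Q*²H / (2D) = 1,130² × 12.1 / (2 × 31,000) = 249.2015.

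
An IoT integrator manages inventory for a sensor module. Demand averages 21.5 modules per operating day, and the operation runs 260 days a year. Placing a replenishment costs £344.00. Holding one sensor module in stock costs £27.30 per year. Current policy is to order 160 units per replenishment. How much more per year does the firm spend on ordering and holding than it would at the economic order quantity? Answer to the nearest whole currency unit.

Annual demand D = 21.5 × 260 = 5,590.
EOQ = √(2DS/H) = √(2 × 5,590 × 344 / 27.3) ≈ 375.33.
Cost at Q* = (D/Q*)S + (Q*/2)H = √(2DSH) ≈ £10,246.64.
Cost at Q = 160: (5,590/160)×344 + (160/2)×27.3 = £12,018.50 + £2,184.00 = £14,202.50.
Excess = £14,202.50 − £10,246.64 = £3,955.86.

Extra cost ≈ £3,956 per year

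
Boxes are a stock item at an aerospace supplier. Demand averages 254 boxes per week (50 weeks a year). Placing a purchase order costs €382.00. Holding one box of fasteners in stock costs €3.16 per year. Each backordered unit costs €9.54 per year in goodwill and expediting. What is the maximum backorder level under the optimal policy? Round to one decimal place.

Annual demand D = 254 × 50 = 12,700.
With planned backorders, Q* = √(2DS/H) · √((H+B)/B).
√(2DS/H) = √(2 × 12,700 × 382 / 3.16) = 1752.286.
√((H+B)/B) = √((3.16+9.54)/9.54) = 1.1538.
Q* ≈ 2021.774.
S* = Q* · H/(H+B) = 2021.774 × 3.16/12.7 ≈ 503.056.

S* ≈ 503.1 boxes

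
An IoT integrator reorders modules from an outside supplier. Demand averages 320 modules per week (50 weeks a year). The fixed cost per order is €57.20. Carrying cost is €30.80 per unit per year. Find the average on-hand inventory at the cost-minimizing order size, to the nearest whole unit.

Annual demand D = 320 × 50 = 16,000.
The optimal lot size = √(2DS/H) = √(2 × 16,000 × 57.2 / 30.8) ≈ 243.78.
Average inventory = Q*/2 ≈ 243.78 / 2 = 121.890.

Average inventory ≈ 122 modules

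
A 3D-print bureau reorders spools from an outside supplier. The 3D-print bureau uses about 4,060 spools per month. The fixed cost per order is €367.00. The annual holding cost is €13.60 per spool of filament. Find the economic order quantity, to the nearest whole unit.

Q* ≈ 1,622 spools

Annual demand D = 4,060 × 12 = 48,720.
EOQ = √(2DS / H) = √(2 × 48,720 × 367 / 13.6).
= √(35,760,480 / 13.6) = √2,629,447.0588 ≈ 1621.557.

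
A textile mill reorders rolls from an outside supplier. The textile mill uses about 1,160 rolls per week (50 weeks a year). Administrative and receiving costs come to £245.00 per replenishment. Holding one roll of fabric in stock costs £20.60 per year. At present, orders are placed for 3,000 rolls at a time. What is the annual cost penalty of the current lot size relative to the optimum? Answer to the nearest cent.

Annual demand D = 1,160 × 50 = 58,000.
EOQ = √(2DS/H) = √(2 × 58,000 × 245 / 20.6) ≈ 1174.57.
Cost at Q* = (D/Q*)S + (Q*/2)H = √(2DSH) ≈ £24,196.12.
Cost at Q = 3,000: (58,000/3,000)×245 + (3,000/2)×20.6 = £4,736.67 + £30,900.00 = £35,636.67.
Excess = £35,636.67 − £24,196.12 = £11,440.55.

Extra cost ≈ £11,440.55 per year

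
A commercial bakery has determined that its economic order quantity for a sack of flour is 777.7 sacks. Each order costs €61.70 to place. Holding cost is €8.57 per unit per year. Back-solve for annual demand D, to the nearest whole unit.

D ≈ 42,004 sacks per year

Invert the EOQ relation Q*² = 2DS/H.
From Q* = √(2DS/H): D = Q*²H / (2S) = 777.7² × 8.57 / (2 × 61.7) = 42003.924.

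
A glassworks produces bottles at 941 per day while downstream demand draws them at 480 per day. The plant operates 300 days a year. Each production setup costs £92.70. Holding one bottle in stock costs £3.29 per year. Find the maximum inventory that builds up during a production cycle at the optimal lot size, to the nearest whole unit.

Annual demand D = 480 × 300 = 144,000.
Production build-up factor (1 − d/p) = 1 − 480/941 = 0.4899.
Q* = √(2DS / (H(1 − d/p))) = √(2 × 144,000 × 92.7 / (3.29 × 0.4899)).
= √(26,697,600 / 1.6118) ≈ 4069.888.
Maximum inventory = Q*(1 − d/p) = 4069.888 × 0.4899 ≈ 1993.856.

I_max ≈ 1,994 bottles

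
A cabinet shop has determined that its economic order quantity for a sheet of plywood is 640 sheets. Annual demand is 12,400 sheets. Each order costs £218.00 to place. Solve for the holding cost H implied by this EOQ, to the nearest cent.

H ≈ £13.20

Invert the EOQ relation Q*² = 2DS/H.
From Q* = √(2DS/H): H = 2DS / Q*² = 2 × 12,400 × 218 / 640² = 13.1992.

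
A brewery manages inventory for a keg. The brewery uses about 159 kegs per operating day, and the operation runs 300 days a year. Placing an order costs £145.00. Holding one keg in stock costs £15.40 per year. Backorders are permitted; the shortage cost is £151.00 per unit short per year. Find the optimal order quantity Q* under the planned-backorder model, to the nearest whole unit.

Q* ≈ 995 kegs

Annual demand D = 159 × 300 = 47,700.
With planned backorders, Q* = √(2DS/H) · √((H+B)/B).
√(2DS/H) = √(2 × 47,700 × 145 / 15.4) = 947.759.
√((H+B)/B) = √((15.4+151)/151) = 1.0498.
Q* ≈ 994.915.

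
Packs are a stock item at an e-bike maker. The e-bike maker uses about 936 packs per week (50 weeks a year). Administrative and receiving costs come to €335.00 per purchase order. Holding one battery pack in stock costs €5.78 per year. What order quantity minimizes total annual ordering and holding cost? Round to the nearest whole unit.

Annual demand D = 936 × 50 = 46,800.
EOQ = √(2DS / H) = √(2 × 46,800 × 335 / 5.78).
= √(31,356,000 / 5.78) = √5,424,913.4948 ≈ 2329.144.

Q* ≈ 2,329 packs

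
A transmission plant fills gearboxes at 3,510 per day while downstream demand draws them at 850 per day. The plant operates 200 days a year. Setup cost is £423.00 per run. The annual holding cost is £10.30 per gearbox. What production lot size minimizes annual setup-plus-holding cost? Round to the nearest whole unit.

Annual demand D = 850 × 200 = 170,000.
Production build-up factor (1 − d/p) = 1 − 850/3,510 = 0.7578.
Q* = √(2DS / (H(1 − d/p))) = √(2 × 170,000 × 423 / (10.3 × 0.7578)).
= √(143,820,000 / 7.8057) ≈ 4292.435.

Q* ≈ 4,292 gearboxes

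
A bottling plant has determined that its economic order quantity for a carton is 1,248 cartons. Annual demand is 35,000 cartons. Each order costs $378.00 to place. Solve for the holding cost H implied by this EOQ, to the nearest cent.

H ≈ $16.99

Invert the EOQ relation Q*² = 2DS/H.
From Q* = √(2DS/H): H = 2DS / Q*² = 2 × 35,000 × 378 / 1,248² = 16.9887.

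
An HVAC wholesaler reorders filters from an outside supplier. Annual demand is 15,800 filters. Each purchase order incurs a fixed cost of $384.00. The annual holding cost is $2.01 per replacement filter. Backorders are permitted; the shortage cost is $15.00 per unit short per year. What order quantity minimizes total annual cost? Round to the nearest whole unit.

With planned backorders, Q* = √(2DS/H) · √((H+B)/B).
√(2DS/H) = √(2 × 15,800 × 384 / 2.01) = 2457.034.
√((H+B)/B) = √((2.01+15)/15) = 1.0649.
Q* ≈ 2616.481.

Q* ≈ 2,616 filters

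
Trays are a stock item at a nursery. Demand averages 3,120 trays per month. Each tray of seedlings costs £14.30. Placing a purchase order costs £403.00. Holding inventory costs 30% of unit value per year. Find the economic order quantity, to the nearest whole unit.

Q* ≈ 2,652 trays

Annual demand D = 3,120 × 12 = 37,440.
Holding cost H = 0.30 × £14.30 = £4.2900 per unit per year.
EOQ = √(2DS / H) = √(2 × 37,440 × 403 / 4.29).
= √(30,176,640 / 4.29) = √7,034,181.8182 ≈ 2652.203.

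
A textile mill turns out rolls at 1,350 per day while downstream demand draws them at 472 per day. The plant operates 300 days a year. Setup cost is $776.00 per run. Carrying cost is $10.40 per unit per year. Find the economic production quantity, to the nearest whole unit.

Q* ≈ 5,700 rolls

Annual demand D = 472 × 300 = 141,600.
Production build-up factor (1 − d/p) = 1 − 472/1,350 = 0.6504.
Q* = √(2DS / (H(1 − d/p))) = √(2 × 141,600 × 776 / (10.4 × 0.6504)).
= √(219,763,200 / 6.7639) ≈ 5700.073.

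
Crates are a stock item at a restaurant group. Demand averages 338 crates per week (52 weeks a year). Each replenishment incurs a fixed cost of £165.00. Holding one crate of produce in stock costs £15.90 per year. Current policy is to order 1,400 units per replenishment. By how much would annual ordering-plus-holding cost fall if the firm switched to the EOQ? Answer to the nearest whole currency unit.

Extra cost ≈ £3,598 per year

Annual demand D = 338 × 52 = 17,576.
EOQ = √(2DS/H) = √(2 × 17,576 × 165 / 15.9) ≈ 603.97.
Cost at Q* = (D/Q*)S + (Q*/2)H = √(2DSH) ≈ £9,603.19.
Cost at Q = 1,400: (17,576/1,400)×165 + (1,400/2)×15.9 = £2,071.46 + £11,130.00 = £13,201.46.
Excess = £13,201.46 − £9,603.19 = £3,598.27.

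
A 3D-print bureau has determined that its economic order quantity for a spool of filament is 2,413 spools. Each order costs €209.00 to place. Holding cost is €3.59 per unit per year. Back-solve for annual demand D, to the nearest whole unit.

Squaring Q* = √(2DS/H) gives Q*² = 2DS/H.
From Q* = √(2DS/H): D = Q*²H / (2S) = 2,413² × 3.59 / (2 × 209) = 50007.231.

D ≈ 50,007 spools per year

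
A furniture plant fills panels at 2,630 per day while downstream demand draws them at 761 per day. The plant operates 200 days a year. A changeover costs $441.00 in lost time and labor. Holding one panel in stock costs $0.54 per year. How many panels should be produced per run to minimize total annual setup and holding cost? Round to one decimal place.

Annual demand D = 761 × 200 = 152,200.
Production build-up factor (1 − d/p) = 1 − 761/2,630 = 0.7106.
Q* = √(2DS / (H(1 − d/p))) = √(2 × 152,200 × 441 / (0.54 × 0.7106)).
= √(134,240,400 / 0.3837) ≈ 18703.288.

Q* ≈ 18,703.3 panels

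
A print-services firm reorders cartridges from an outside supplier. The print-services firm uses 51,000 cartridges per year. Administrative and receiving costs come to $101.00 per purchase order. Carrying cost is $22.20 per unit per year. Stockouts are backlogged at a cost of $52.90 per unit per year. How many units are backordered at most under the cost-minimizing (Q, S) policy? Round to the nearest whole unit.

S* ≈ 240 cartridges

With planned backorders, Q* = √(2DS/H) · √((H+B)/B).
√(2DS/H) = √(2 × 51,000 × 101 / 22.2) = 681.215.
√((H+B)/B) = √((22.2+52.9)/52.9) = 1.1915.
Q* ≈ 811.664.
S* = Q* · H/(H+B) = 811.664 × 22.2/75.1 ≈ 239.933.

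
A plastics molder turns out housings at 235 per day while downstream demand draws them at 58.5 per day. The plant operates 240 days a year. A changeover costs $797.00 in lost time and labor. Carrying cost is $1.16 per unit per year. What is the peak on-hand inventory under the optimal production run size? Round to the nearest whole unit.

I_max ≈ 3,807 housings

Annual demand D = 58.5 × 240 = 14,040.
Production build-up factor (1 − d/p) = 1 − 58.5/235 = 0.7511.
Q* = √(2DS / (H(1 − d/p))) = √(2 × 14,040 × 797 / (1.16 × 0.7511)).
= √(22,379,760 / 0.8712) ≈ 5068.276.
Maximum inventory = Q*(1 − d/p) = 5068.276 × 0.7511 ≈ 3806.599.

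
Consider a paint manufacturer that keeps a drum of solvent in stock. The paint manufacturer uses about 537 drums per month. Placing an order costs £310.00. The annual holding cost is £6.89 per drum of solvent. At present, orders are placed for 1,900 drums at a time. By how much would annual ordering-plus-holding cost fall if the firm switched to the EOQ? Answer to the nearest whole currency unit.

Extra cost ≈ £2,350 per year

Annual demand D = 537 × 12 = 6,444.
EOQ = √(2DS/H) = √(2 × 6,444 × 310 / 6.89) ≈ 761.49.
Cost at Q* = (D/Q*)S + (Q*/2)H = √(2DSH) ≈ £5,246.66.
Cost at Q = 1,900: (6,444/1,900)×310 + (1,900/2)×6.89 = £1,051.39 + £6,545.50 = £7,596.89.
Excess = £7,596.89 − £5,246.66 = £2,350.23.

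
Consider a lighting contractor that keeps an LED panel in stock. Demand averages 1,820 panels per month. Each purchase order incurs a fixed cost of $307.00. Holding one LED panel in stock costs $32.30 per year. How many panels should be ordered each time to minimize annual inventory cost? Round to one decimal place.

Annual demand D = 1,820 × 12 = 21,840.
EOQ = √(2DS / H) = √(2 × 21,840 × 307 / 32.3).
= √(13,409,760 / 32.3) = √415,162.8483 ≈ 644.331.

Q* ≈ 644.3 panels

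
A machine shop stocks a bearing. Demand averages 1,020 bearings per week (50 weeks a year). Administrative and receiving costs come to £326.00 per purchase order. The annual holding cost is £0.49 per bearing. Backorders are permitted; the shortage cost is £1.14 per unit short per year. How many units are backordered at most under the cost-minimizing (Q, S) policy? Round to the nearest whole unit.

Annual demand D = 1,020 × 50 = 51,000.
With planned backorders, Q* = √(2DS/H) · √((H+B)/B).
√(2DS/H) = √(2 × 51,000 × 326 / 0.49) = 8237.792.
√((H+B)/B) = √((0.49+1.14)/1.14) = 1.1958.
Q* ≈ 9850.363.
S* = Q* · H/(H+B) = 9850.363 × 0.49/1.63 ≈ 2961.152.

S* ≈ 2,961 bearings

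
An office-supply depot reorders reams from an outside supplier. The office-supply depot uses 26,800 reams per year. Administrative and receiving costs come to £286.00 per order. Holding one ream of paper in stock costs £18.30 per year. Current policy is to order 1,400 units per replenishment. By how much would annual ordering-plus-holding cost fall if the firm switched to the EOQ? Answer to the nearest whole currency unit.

Extra cost ≈ £1,536 per year

EOQ = √(2DS/H) = √(2 × 26,800 × 286 / 18.3) ≈ 915.25.
Cost at Q* = (D/Q*)S + (Q*/2)H = √(2DSH) ≈ £16,749.08.
Cost at Q = 1,400: (26,800/1,400)×286 + (1,400/2)×18.3 = £5,474.86 + £12,810.00 = £18,284.86.
Excess = £18,284.86 − £16,749.08 = £1,535.78.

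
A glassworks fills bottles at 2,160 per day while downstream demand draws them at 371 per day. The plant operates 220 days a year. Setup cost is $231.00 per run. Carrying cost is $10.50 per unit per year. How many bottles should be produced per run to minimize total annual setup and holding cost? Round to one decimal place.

Q* ≈ 2,082.3 bottles

Annual demand D = 371 × 220 = 81,620.
Production build-up factor (1 − d/p) = 1 − 371/2,160 = 0.8282.
Q* = √(2DS / (H(1 − d/p))) = √(2 × 81,620 × 231 / (10.5 × 0.8282)).
= √(37,708,440 / 8.6965) ≈ 2082.315.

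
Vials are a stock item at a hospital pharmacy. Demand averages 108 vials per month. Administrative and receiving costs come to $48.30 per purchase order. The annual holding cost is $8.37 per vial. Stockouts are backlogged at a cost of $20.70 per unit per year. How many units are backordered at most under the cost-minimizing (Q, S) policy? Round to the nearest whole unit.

S* ≈ 42 vials

Annual demand D = 108 × 12 = 1,296.
With planned backorders, Q* = √(2DS/H) · √((H+B)/B).
√(2DS/H) = √(2 × 1,296 × 48.3 / 8.37) = 122.301.
√((H+B)/B) = √((8.37+20.7)/20.7) = 1.1851.
Q* ≈ 144.932.
S* = Q* · H/(H+B) = 144.932 × 8.37/29.07 ≈ 41.730.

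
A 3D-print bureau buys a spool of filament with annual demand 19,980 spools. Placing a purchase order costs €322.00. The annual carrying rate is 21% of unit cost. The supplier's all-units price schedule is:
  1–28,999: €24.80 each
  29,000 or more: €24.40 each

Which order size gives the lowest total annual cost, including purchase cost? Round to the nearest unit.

Q* ≈ 1,572 spools

Holding cost per unit per year at price C is H = 0.21·C.
Evaluate total cost at each tier's feasible EOQ or, if the EOQ is below the tier, at the tier's minimum quantity.
EOQ at €24.80 = 1571.8 (feasible in tier 1): TC = 19,980×€24.80 + (19,980/1571.8)×322 + (1571.8/2)×0.21×€24.80 = €503,690.08.
EOQ at €24.40 = 1584.7 < 29000, so use break Q=29000: TC = 19,980×€24.40 + (19,980/29000.0)×322 + (29000.0/2)×0.21×€24.40 = €562,031.85.
Lowest total cost is €503,690.08 at Q = 1571.8.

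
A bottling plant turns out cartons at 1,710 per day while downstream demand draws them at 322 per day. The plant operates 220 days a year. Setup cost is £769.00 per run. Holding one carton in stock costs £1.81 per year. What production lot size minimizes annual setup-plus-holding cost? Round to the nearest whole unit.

Q* ≈ 8,612 cartons

Annual demand D = 322 × 220 = 70,840.
Production build-up factor (1 − d/p) = 1 − 322/1,710 = 0.8117.
Q* = √(2DS / (H(1 − d/p))) = √(2 × 70,840 × 769 / (1.81 × 0.8117)).
= √(108,951,920 / 1.4692) ≈ 8611.553.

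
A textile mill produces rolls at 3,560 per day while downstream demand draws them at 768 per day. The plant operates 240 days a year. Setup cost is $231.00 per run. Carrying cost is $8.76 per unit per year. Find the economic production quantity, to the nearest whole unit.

Annual demand D = 768 × 240 = 184,320.
Production build-up factor (1 − d/p) = 1 − 768/3,560 = 0.7843.
Q* = √(2DS / (H(1 − d/p))) = √(2 × 184,320 × 231 / (8.76 × 0.7843)).
= √(85,155,840 / 6.8702) ≈ 3520.647.

Q* ≈ 3,521 rolls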